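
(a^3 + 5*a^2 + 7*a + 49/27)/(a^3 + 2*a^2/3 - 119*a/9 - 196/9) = (a + 1/3)/(a - 4)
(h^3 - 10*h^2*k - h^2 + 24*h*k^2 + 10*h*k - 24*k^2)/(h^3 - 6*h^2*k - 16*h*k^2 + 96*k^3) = (h - 1)/(h + 4*k)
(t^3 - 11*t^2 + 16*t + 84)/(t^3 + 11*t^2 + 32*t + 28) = (t^2 - 13*t + 42)/(t^2 + 9*t + 14)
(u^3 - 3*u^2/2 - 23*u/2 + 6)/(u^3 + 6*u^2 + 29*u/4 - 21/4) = 2*(u - 4)/(2*u + 7)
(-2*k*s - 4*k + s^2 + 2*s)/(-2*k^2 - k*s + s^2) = (s + 2)/(k + s)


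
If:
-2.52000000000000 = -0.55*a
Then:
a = 4.58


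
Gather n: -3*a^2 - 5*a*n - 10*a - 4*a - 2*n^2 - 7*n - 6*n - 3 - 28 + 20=-3*a^2 - 14*a - 2*n^2 + n*(-5*a - 13) - 11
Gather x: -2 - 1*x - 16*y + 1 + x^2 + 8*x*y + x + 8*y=x^2 + 8*x*y - 8*y - 1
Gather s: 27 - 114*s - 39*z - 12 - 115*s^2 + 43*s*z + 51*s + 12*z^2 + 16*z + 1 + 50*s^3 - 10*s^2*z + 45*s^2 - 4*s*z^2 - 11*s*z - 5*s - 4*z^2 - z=50*s^3 + s^2*(-10*z - 70) + s*(-4*z^2 + 32*z - 68) + 8*z^2 - 24*z + 16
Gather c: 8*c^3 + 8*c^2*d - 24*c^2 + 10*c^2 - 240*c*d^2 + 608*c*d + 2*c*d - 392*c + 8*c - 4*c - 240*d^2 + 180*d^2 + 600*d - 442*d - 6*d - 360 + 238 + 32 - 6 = 8*c^3 + c^2*(8*d - 14) + c*(-240*d^2 + 610*d - 388) - 60*d^2 + 152*d - 96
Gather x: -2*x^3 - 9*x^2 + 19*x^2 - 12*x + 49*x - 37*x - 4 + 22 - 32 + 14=-2*x^3 + 10*x^2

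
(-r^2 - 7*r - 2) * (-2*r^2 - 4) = 2*r^4 + 14*r^3 + 8*r^2 + 28*r + 8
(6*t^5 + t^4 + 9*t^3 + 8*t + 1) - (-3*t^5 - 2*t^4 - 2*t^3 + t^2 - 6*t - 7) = 9*t^5 + 3*t^4 + 11*t^3 - t^2 + 14*t + 8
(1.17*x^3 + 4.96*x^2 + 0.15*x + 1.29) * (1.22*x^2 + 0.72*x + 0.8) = 1.4274*x^5 + 6.8936*x^4 + 4.6902*x^3 + 5.6498*x^2 + 1.0488*x + 1.032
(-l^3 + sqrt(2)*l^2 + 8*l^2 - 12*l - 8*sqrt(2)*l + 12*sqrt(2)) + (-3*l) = -l^3 + sqrt(2)*l^2 + 8*l^2 - 15*l - 8*sqrt(2)*l + 12*sqrt(2)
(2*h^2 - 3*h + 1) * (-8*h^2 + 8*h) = -16*h^4 + 40*h^3 - 32*h^2 + 8*h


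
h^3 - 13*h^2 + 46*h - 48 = (h - 8)*(h - 3)*(h - 2)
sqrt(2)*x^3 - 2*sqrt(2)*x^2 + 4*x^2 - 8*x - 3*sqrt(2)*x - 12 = (x - 3)*(x + 2*sqrt(2))*(sqrt(2)*x + sqrt(2))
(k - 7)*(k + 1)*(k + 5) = k^3 - k^2 - 37*k - 35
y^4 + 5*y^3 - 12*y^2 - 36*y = y*(y - 3)*(y + 2)*(y + 6)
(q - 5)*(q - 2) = q^2 - 7*q + 10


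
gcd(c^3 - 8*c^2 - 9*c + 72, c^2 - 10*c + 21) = c - 3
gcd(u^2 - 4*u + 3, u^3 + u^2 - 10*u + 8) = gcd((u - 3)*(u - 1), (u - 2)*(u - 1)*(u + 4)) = u - 1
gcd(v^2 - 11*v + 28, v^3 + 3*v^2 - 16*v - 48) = v - 4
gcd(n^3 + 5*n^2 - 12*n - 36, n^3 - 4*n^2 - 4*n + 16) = n + 2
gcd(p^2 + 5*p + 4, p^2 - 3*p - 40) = 1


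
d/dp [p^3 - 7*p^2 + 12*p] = 3*p^2 - 14*p + 12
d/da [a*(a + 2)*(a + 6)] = 3*a^2 + 16*a + 12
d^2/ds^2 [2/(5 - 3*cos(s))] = 6*(-3*sin(s)^2 + 5*cos(s) - 3)/(3*cos(s) - 5)^3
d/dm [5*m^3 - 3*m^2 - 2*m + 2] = 15*m^2 - 6*m - 2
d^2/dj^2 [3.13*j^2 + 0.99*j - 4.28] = 6.26000000000000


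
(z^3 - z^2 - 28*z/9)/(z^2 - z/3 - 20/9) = z*(3*z - 7)/(3*z - 5)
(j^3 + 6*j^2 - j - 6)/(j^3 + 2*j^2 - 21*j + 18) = (j + 1)/(j - 3)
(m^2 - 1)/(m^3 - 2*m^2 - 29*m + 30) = (m + 1)/(m^2 - m - 30)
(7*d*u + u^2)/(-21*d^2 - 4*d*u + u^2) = u*(7*d + u)/(-21*d^2 - 4*d*u + u^2)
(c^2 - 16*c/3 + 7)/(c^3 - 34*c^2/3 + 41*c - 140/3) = (c - 3)/(c^2 - 9*c + 20)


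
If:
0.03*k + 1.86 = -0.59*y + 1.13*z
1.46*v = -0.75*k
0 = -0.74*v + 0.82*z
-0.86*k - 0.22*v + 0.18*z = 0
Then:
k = 0.00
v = 0.00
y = -3.15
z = 0.00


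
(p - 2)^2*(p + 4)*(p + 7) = p^4 + 7*p^3 - 12*p^2 - 68*p + 112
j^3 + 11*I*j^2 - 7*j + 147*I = (j - 3*I)*(j + 7*I)^2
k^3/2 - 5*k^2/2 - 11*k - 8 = (k/2 + 1/2)*(k - 8)*(k + 2)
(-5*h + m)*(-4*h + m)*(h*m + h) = 20*h^3*m + 20*h^3 - 9*h^2*m^2 - 9*h^2*m + h*m^3 + h*m^2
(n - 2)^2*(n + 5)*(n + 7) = n^4 + 8*n^3 - 9*n^2 - 92*n + 140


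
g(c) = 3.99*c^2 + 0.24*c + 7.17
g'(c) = 7.98*c + 0.24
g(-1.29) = 13.50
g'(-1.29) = -10.05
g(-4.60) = 90.49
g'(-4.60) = -36.47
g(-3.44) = 53.56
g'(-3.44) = -27.21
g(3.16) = 47.77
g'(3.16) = 25.46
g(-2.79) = 37.56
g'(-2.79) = -22.02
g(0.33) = 7.68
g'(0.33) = 2.87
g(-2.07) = 23.77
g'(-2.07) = -16.28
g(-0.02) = 7.17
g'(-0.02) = 0.08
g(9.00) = 332.52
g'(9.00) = 72.06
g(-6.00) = 149.37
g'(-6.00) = -47.64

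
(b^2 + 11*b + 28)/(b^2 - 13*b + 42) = (b^2 + 11*b + 28)/(b^2 - 13*b + 42)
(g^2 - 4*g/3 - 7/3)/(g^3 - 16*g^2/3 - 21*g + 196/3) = (g + 1)/(g^2 - 3*g - 28)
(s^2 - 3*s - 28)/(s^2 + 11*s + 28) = (s - 7)/(s + 7)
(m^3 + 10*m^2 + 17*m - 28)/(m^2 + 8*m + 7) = (m^2 + 3*m - 4)/(m + 1)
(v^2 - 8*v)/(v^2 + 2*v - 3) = v*(v - 8)/(v^2 + 2*v - 3)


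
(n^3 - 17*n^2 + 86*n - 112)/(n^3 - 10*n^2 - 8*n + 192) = (n^2 - 9*n + 14)/(n^2 - 2*n - 24)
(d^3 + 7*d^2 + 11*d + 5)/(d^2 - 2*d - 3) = (d^2 + 6*d + 5)/(d - 3)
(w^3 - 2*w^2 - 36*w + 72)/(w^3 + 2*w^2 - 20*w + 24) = (w - 6)/(w - 2)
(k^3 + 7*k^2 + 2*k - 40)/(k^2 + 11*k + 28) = (k^2 + 3*k - 10)/(k + 7)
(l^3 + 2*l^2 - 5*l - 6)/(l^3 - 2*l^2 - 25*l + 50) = (l^2 + 4*l + 3)/(l^2 - 25)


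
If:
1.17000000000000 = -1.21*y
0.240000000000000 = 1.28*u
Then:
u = 0.19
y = -0.97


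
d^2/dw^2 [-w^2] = -2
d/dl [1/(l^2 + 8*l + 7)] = 2*(-l - 4)/(l^2 + 8*l + 7)^2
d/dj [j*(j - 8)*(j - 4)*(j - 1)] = 4*j^3 - 39*j^2 + 88*j - 32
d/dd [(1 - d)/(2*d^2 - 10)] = (-d^2 + 2*d*(d - 1) + 5)/(2*(d^2 - 5)^2)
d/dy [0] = 0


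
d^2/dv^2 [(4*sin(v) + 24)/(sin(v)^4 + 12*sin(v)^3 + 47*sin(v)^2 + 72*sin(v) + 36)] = 4*(-9*sin(v)^5 - 57*sin(v)^4 - 97*sin(v)^3 + 49*sin(v)^2 + 256*sin(v) + 170)/((sin(v) + 1)^2*(sin(v) + 2)^3*(sin(v) + 3)^3)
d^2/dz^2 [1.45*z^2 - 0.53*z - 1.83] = 2.90000000000000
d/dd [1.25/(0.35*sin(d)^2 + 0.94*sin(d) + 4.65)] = -(0.875*sin(d) + 1.175)*cos(d)/(0.35*sin(d)^2 + 0.94*sin(d) + 4.65)^2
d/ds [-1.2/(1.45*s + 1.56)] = 1.74/(1.45*s + 1.56)^2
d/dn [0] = 0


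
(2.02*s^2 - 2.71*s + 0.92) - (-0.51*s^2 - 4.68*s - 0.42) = 2.53*s^2 + 1.97*s + 1.34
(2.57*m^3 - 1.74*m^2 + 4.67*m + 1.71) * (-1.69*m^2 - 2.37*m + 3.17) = -4.3433*m^5 - 3.1503*m^4 + 4.3784*m^3 - 19.4736*m^2 + 10.7512*m + 5.4207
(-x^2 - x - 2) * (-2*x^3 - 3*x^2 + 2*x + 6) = 2*x^5 + 5*x^4 + 5*x^3 - 2*x^2 - 10*x - 12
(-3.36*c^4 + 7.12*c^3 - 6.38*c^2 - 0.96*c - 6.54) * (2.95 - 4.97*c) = 16.6992*c^5 - 45.2984*c^4 + 52.7126*c^3 - 14.0498*c^2 + 29.6718*c - 19.293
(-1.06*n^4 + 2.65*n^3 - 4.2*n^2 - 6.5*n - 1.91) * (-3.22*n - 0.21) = 3.4132*n^5 - 8.3104*n^4 + 12.9675*n^3 + 21.812*n^2 + 7.5152*n + 0.4011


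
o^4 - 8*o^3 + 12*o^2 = o^2*(o - 6)*(o - 2)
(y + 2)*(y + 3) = y^2 + 5*y + 6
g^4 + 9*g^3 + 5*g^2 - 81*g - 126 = (g - 3)*(g + 2)*(g + 3)*(g + 7)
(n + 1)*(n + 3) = n^2 + 4*n + 3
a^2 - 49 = (a - 7)*(a + 7)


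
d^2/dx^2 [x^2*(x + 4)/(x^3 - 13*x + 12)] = 2*(4*x^3 - 9*x^2 + 9)/(x^6 - 12*x^5 + 57*x^4 - 136*x^3 + 171*x^2 - 108*x + 27)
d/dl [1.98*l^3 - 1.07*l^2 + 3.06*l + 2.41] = 5.94*l^2 - 2.14*l + 3.06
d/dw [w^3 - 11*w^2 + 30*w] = 3*w^2 - 22*w + 30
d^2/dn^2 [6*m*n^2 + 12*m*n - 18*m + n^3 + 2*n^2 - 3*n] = 12*m + 6*n + 4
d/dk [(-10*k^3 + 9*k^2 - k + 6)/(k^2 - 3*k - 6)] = 2*(-5*k^4 + 30*k^3 + 77*k^2 - 60*k + 12)/(k^4 - 6*k^3 - 3*k^2 + 36*k + 36)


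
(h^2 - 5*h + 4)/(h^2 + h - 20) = (h - 1)/(h + 5)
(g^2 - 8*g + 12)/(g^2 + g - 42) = (g - 2)/(g + 7)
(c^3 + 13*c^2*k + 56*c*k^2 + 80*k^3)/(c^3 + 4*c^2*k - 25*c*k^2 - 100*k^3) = (c + 4*k)/(c - 5*k)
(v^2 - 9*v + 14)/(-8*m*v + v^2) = (-v^2 + 9*v - 14)/(v*(8*m - v))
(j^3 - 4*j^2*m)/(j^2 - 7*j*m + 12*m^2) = j^2/(j - 3*m)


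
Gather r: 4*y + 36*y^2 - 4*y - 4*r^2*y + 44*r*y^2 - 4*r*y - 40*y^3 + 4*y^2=-4*r^2*y + r*(44*y^2 - 4*y) - 40*y^3 + 40*y^2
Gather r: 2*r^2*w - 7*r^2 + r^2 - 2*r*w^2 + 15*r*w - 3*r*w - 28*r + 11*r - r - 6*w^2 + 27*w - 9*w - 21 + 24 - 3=r^2*(2*w - 6) + r*(-2*w^2 + 12*w - 18) - 6*w^2 + 18*w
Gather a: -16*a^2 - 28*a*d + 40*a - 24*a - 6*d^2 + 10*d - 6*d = -16*a^2 + a*(16 - 28*d) - 6*d^2 + 4*d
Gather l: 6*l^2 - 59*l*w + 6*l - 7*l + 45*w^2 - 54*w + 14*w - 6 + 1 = 6*l^2 + l*(-59*w - 1) + 45*w^2 - 40*w - 5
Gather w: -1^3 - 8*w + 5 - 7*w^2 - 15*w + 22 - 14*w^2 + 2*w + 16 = -21*w^2 - 21*w + 42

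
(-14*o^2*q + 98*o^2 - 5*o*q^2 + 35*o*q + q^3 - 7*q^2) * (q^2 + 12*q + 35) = -14*o^2*q^3 - 70*o^2*q^2 + 686*o^2*q + 3430*o^2 - 5*o*q^4 - 25*o*q^3 + 245*o*q^2 + 1225*o*q + q^5 + 5*q^4 - 49*q^3 - 245*q^2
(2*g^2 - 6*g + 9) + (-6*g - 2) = 2*g^2 - 12*g + 7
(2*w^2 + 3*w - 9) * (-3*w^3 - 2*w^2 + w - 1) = -6*w^5 - 13*w^4 + 23*w^3 + 19*w^2 - 12*w + 9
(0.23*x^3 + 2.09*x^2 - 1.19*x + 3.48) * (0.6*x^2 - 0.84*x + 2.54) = 0.138*x^5 + 1.0608*x^4 - 1.8854*x^3 + 8.3962*x^2 - 5.9458*x + 8.8392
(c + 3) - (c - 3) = 6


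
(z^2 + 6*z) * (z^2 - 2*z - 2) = z^4 + 4*z^3 - 14*z^2 - 12*z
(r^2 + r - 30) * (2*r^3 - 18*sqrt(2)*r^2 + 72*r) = 2*r^5 - 18*sqrt(2)*r^4 + 2*r^4 - 18*sqrt(2)*r^3 + 12*r^3 + 72*r^2 + 540*sqrt(2)*r^2 - 2160*r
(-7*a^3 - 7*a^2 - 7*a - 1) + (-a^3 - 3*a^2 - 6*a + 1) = -8*a^3 - 10*a^2 - 13*a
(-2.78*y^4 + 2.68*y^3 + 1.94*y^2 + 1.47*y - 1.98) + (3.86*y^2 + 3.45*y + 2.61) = -2.78*y^4 + 2.68*y^3 + 5.8*y^2 + 4.92*y + 0.63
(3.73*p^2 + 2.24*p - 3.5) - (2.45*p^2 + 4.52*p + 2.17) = 1.28*p^2 - 2.28*p - 5.67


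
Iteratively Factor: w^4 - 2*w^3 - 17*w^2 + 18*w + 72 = (w + 3)*(w^3 - 5*w^2 - 2*w + 24) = (w + 2)*(w + 3)*(w^2 - 7*w + 12) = (w - 3)*(w + 2)*(w + 3)*(w - 4)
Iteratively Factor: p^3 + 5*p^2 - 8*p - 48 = (p + 4)*(p^2 + p - 12) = (p - 3)*(p + 4)*(p + 4)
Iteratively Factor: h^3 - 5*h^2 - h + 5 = (h - 1)*(h^2 - 4*h - 5) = (h - 5)*(h - 1)*(h + 1)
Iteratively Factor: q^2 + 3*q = (q)*(q + 3)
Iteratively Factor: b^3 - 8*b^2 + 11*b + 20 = (b - 5)*(b^2 - 3*b - 4) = (b - 5)*(b + 1)*(b - 4)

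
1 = 1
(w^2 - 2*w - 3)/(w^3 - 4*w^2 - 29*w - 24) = (w - 3)/(w^2 - 5*w - 24)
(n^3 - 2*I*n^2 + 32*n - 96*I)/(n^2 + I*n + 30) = (n^2 - 8*I*n - 16)/(n - 5*I)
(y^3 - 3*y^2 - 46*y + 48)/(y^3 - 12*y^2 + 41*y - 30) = (y^2 - 2*y - 48)/(y^2 - 11*y + 30)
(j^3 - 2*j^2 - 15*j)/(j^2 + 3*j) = j - 5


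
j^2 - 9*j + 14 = (j - 7)*(j - 2)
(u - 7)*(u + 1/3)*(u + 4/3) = u^3 - 16*u^2/3 - 101*u/9 - 28/9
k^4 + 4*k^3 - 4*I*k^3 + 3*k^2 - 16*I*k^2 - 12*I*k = k*(k + 1)*(k + 3)*(k - 4*I)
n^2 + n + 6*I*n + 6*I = (n + 1)*(n + 6*I)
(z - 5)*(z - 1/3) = z^2 - 16*z/3 + 5/3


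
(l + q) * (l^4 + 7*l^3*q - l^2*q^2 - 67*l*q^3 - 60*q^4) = l^5 + 8*l^4*q + 6*l^3*q^2 - 68*l^2*q^3 - 127*l*q^4 - 60*q^5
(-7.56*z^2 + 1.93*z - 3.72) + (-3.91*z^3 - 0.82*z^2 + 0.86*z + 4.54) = -3.91*z^3 - 8.38*z^2 + 2.79*z + 0.82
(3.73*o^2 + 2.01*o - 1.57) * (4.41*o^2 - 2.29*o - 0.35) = 16.4493*o^4 + 0.322399999999998*o^3 - 12.8321*o^2 + 2.8918*o + 0.5495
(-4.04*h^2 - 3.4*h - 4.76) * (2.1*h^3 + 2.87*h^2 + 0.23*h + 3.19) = -8.484*h^5 - 18.7348*h^4 - 20.6832*h^3 - 27.3308*h^2 - 11.9408*h - 15.1844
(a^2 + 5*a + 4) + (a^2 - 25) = 2*a^2 + 5*a - 21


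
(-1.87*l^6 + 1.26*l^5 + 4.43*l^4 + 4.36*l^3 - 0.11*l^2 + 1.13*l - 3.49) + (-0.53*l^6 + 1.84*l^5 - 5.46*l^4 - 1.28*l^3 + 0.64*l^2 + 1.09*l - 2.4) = -2.4*l^6 + 3.1*l^5 - 1.03*l^4 + 3.08*l^3 + 0.53*l^2 + 2.22*l - 5.89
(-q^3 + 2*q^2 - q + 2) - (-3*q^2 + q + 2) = -q^3 + 5*q^2 - 2*q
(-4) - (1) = -5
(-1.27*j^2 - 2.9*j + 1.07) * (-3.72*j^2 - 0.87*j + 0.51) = 4.7244*j^4 + 11.8929*j^3 - 2.1051*j^2 - 2.4099*j + 0.5457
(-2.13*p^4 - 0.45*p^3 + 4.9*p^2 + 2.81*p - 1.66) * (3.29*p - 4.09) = -7.0077*p^5 + 7.2312*p^4 + 17.9615*p^3 - 10.7961*p^2 - 16.9543*p + 6.7894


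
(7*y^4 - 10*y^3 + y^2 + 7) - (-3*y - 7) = 7*y^4 - 10*y^3 + y^2 + 3*y + 14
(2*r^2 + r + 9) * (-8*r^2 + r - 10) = -16*r^4 - 6*r^3 - 91*r^2 - r - 90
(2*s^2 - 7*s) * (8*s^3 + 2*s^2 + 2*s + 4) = 16*s^5 - 52*s^4 - 10*s^3 - 6*s^2 - 28*s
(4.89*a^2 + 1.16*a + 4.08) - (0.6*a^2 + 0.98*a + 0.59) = 4.29*a^2 + 0.18*a + 3.49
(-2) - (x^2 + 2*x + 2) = -x^2 - 2*x - 4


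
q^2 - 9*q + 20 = (q - 5)*(q - 4)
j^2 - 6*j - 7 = (j - 7)*(j + 1)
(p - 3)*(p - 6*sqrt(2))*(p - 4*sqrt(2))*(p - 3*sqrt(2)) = p^4 - 13*sqrt(2)*p^3 - 3*p^3 + 39*sqrt(2)*p^2 + 108*p^2 - 324*p - 144*sqrt(2)*p + 432*sqrt(2)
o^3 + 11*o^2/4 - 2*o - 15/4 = (o - 5/4)*(o + 1)*(o + 3)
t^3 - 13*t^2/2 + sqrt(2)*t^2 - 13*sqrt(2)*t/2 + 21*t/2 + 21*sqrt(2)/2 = (t - 7/2)*(t - 3)*(t + sqrt(2))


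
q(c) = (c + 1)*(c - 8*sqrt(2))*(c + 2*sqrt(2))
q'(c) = (c + 1)*(c - 8*sqrt(2)) + (c + 1)*(c + 2*sqrt(2)) + (c - 8*sqrt(2))*(c + 2*sqrt(2))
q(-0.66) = -8.83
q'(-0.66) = -29.30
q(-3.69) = -34.77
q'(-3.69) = 55.60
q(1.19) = -89.09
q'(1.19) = -54.05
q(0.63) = -60.23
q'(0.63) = -48.73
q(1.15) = -86.94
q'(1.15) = -53.73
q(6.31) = -334.26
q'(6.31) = -15.50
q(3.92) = -245.49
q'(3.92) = -53.07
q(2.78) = -180.91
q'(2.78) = -58.92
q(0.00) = -32.00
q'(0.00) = -40.49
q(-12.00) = -2352.06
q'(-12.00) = 571.16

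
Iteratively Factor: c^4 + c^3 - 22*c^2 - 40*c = (c + 2)*(c^3 - c^2 - 20*c) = (c - 5)*(c + 2)*(c^2 + 4*c) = c*(c - 5)*(c + 2)*(c + 4)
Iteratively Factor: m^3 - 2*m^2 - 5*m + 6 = (m - 3)*(m^2 + m - 2) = (m - 3)*(m + 2)*(m - 1)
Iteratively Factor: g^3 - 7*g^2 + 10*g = (g - 2)*(g^2 - 5*g) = g*(g - 2)*(g - 5)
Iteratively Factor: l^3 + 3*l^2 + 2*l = (l + 2)*(l^2 + l) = (l + 1)*(l + 2)*(l)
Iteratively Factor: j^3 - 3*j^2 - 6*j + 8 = (j + 2)*(j^2 - 5*j + 4) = (j - 1)*(j + 2)*(j - 4)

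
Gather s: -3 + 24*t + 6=24*t + 3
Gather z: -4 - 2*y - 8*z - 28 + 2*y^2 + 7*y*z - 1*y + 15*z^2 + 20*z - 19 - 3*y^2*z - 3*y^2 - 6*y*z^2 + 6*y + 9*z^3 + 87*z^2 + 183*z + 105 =-y^2 + 3*y + 9*z^3 + z^2*(102 - 6*y) + z*(-3*y^2 + 7*y + 195) + 54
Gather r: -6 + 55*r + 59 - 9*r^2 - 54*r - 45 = -9*r^2 + r + 8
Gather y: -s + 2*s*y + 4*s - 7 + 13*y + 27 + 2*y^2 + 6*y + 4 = 3*s + 2*y^2 + y*(2*s + 19) + 24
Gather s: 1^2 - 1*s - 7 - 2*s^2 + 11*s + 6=-2*s^2 + 10*s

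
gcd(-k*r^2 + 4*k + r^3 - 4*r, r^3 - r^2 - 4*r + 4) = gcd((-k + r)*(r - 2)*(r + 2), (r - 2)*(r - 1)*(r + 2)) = r^2 - 4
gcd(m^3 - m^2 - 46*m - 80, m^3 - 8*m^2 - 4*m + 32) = m^2 - 6*m - 16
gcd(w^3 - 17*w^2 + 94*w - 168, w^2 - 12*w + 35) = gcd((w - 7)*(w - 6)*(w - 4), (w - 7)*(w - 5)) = w - 7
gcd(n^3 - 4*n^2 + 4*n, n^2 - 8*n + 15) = 1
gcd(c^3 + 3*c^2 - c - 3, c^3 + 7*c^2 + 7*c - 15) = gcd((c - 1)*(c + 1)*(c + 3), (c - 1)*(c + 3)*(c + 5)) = c^2 + 2*c - 3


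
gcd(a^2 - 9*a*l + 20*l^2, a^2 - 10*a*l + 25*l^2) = a - 5*l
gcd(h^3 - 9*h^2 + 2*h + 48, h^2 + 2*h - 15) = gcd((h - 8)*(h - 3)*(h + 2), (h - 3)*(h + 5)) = h - 3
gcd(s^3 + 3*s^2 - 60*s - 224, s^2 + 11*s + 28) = s^2 + 11*s + 28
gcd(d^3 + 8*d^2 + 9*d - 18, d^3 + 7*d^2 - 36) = d^2 + 9*d + 18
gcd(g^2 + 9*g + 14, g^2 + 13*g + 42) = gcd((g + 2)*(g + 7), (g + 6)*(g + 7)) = g + 7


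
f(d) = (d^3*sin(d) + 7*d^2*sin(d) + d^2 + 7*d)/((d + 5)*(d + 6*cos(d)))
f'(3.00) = 2.95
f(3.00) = -1.82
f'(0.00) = 0.23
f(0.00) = 0.00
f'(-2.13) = 1.21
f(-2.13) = 1.91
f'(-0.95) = 4.18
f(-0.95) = -0.99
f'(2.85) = 2.85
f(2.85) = -2.25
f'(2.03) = 75.89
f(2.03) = -11.68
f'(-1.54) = 18.19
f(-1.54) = 4.55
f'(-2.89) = 1.33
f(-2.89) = 1.11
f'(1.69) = 35.70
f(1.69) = 6.02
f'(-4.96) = 7186.21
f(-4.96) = -276.10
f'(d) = (d^3*cos(d) + 3*d^2*sin(d) + 7*d^2*cos(d) + 14*d*sin(d) + 2*d + 7)/((d + 5)*(d + 6*cos(d))) + (6*sin(d) - 1)*(d^3*sin(d) + 7*d^2*sin(d) + d^2 + 7*d)/((d + 5)*(d + 6*cos(d))^2) - (d^3*sin(d) + 7*d^2*sin(d) + d^2 + 7*d)/((d + 5)^2*(d + 6*cos(d)))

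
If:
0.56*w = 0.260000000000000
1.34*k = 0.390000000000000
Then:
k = 0.29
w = 0.46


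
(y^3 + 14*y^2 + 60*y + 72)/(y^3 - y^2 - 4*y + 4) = (y^2 + 12*y + 36)/(y^2 - 3*y + 2)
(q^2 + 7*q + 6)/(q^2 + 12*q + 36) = (q + 1)/(q + 6)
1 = 1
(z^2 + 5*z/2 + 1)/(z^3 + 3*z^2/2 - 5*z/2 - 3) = (2*z + 1)/(2*z^2 - z - 3)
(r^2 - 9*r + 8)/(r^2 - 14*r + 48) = (r - 1)/(r - 6)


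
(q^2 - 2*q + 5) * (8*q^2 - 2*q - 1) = 8*q^4 - 18*q^3 + 43*q^2 - 8*q - 5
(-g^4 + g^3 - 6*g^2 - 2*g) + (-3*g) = -g^4 + g^3 - 6*g^2 - 5*g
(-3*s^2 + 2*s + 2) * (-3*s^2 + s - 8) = 9*s^4 - 9*s^3 + 20*s^2 - 14*s - 16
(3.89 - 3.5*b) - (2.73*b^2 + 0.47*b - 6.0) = -2.73*b^2 - 3.97*b + 9.89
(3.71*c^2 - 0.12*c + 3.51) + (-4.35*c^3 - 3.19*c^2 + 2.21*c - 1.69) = -4.35*c^3 + 0.52*c^2 + 2.09*c + 1.82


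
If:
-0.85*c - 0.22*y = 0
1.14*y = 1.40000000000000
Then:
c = -0.32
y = 1.23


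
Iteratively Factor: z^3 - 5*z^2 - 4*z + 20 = (z - 2)*(z^2 - 3*z - 10) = (z - 2)*(z + 2)*(z - 5)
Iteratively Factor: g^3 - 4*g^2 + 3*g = (g - 1)*(g^2 - 3*g) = (g - 3)*(g - 1)*(g)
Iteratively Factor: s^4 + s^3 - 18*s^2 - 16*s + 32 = (s - 4)*(s^3 + 5*s^2 + 2*s - 8) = (s - 4)*(s - 1)*(s^2 + 6*s + 8) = (s - 4)*(s - 1)*(s + 4)*(s + 2)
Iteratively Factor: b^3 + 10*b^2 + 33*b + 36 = (b + 4)*(b^2 + 6*b + 9) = (b + 3)*(b + 4)*(b + 3)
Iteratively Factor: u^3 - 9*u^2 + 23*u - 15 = (u - 5)*(u^2 - 4*u + 3) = (u - 5)*(u - 3)*(u - 1)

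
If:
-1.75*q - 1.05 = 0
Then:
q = -0.60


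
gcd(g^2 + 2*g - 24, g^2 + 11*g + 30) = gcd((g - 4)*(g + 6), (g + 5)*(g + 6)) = g + 6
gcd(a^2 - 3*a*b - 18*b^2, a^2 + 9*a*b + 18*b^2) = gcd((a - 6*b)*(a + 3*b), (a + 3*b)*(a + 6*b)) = a + 3*b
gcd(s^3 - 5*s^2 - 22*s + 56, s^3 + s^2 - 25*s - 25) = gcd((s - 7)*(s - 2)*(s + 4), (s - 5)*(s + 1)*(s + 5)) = 1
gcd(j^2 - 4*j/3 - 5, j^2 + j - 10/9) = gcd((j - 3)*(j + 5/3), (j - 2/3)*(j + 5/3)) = j + 5/3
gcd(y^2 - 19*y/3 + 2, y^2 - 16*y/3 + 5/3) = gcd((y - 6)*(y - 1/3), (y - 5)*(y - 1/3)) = y - 1/3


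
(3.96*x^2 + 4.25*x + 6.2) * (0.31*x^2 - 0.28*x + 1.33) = 1.2276*x^4 + 0.2087*x^3 + 5.9988*x^2 + 3.9165*x + 8.246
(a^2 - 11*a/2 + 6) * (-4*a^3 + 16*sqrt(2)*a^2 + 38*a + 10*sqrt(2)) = -4*a^5 + 22*a^4 + 16*sqrt(2)*a^4 - 88*sqrt(2)*a^3 + 14*a^3 - 209*a^2 + 106*sqrt(2)*a^2 - 55*sqrt(2)*a + 228*a + 60*sqrt(2)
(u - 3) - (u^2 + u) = -u^2 - 3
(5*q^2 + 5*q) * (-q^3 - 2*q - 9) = -5*q^5 - 5*q^4 - 10*q^3 - 55*q^2 - 45*q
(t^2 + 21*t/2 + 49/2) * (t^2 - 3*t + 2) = t^4 + 15*t^3/2 - 5*t^2 - 105*t/2 + 49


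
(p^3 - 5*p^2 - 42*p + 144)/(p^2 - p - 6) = (p^2 - 2*p - 48)/(p + 2)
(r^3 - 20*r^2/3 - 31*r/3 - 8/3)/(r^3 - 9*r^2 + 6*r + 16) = (r + 1/3)/(r - 2)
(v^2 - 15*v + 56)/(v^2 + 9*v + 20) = (v^2 - 15*v + 56)/(v^2 + 9*v + 20)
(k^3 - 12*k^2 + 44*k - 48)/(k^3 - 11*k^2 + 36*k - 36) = (k - 4)/(k - 3)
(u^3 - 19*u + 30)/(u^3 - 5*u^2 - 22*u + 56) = (u^2 + 2*u - 15)/(u^2 - 3*u - 28)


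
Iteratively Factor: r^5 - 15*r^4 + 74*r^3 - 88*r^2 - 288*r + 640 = (r - 4)*(r^4 - 11*r^3 + 30*r^2 + 32*r - 160) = (r - 4)^2*(r^3 - 7*r^2 + 2*r + 40) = (r - 4)^2*(r + 2)*(r^2 - 9*r + 20) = (r - 4)^3*(r + 2)*(r - 5)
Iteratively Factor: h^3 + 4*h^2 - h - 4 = (h + 1)*(h^2 + 3*h - 4) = (h - 1)*(h + 1)*(h + 4)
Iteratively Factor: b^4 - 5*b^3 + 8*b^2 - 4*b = (b - 1)*(b^3 - 4*b^2 + 4*b) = b*(b - 1)*(b^2 - 4*b + 4) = b*(b - 2)*(b - 1)*(b - 2)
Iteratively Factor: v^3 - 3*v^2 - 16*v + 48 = (v + 4)*(v^2 - 7*v + 12) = (v - 4)*(v + 4)*(v - 3)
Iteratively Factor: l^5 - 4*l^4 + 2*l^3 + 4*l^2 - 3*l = (l - 3)*(l^4 - l^3 - l^2 + l) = (l - 3)*(l - 1)*(l^3 - l) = (l - 3)*(l - 1)^2*(l^2 + l) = (l - 3)*(l - 1)^2*(l + 1)*(l)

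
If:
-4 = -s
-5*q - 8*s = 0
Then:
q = -32/5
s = 4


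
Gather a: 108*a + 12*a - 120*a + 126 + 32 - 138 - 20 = 0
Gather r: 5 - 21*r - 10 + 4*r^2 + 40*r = 4*r^2 + 19*r - 5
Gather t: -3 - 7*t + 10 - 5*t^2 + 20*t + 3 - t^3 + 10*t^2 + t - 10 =-t^3 + 5*t^2 + 14*t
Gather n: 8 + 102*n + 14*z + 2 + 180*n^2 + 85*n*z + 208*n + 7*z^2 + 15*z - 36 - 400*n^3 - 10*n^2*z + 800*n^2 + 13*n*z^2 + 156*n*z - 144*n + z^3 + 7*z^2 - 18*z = -400*n^3 + n^2*(980 - 10*z) + n*(13*z^2 + 241*z + 166) + z^3 + 14*z^2 + 11*z - 26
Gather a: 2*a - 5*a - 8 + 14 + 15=21 - 3*a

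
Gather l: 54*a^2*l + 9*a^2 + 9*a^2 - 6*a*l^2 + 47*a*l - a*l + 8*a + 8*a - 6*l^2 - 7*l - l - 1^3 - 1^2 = 18*a^2 + 16*a + l^2*(-6*a - 6) + l*(54*a^2 + 46*a - 8) - 2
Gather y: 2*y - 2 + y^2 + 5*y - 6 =y^2 + 7*y - 8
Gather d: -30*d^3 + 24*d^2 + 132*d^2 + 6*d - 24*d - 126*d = -30*d^3 + 156*d^2 - 144*d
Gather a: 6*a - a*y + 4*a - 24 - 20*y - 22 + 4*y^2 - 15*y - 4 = a*(10 - y) + 4*y^2 - 35*y - 50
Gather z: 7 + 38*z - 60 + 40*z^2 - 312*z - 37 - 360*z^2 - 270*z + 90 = -320*z^2 - 544*z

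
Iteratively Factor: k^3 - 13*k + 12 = (k - 1)*(k^2 + k - 12) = (k - 3)*(k - 1)*(k + 4)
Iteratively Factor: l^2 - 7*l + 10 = (l - 2)*(l - 5)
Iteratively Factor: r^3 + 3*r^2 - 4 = (r - 1)*(r^2 + 4*r + 4) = (r - 1)*(r + 2)*(r + 2)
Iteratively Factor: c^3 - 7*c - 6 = (c + 2)*(c^2 - 2*c - 3) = (c + 1)*(c + 2)*(c - 3)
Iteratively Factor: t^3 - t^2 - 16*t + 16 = (t - 4)*(t^2 + 3*t - 4) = (t - 4)*(t - 1)*(t + 4)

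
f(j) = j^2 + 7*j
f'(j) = 2*j + 7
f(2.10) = 19.11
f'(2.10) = 11.20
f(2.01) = 18.11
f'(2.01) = 11.02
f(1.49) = 12.65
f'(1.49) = 9.98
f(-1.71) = -9.05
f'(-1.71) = 3.58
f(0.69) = 5.31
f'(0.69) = 8.38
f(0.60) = 4.56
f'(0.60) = 8.20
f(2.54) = 24.23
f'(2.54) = 12.08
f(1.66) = 14.38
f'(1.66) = 10.32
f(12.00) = 228.00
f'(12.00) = 31.00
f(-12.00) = 60.00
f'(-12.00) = -17.00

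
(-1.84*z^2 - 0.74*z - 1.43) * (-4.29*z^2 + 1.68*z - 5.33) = 7.8936*z^4 + 0.0833999999999997*z^3 + 14.6987*z^2 + 1.5418*z + 7.6219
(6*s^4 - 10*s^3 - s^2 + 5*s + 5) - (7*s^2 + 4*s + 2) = 6*s^4 - 10*s^3 - 8*s^2 + s + 3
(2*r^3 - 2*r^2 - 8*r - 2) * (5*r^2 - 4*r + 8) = 10*r^5 - 18*r^4 - 16*r^3 + 6*r^2 - 56*r - 16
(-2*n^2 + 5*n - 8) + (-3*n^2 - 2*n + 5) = -5*n^2 + 3*n - 3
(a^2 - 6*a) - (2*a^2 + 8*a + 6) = -a^2 - 14*a - 6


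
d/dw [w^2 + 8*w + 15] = 2*w + 8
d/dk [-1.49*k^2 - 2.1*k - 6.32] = -2.98*k - 2.1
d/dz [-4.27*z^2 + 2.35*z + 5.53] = 2.35 - 8.54*z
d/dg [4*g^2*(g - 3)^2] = 8*g*(g - 3)*(2*g - 3)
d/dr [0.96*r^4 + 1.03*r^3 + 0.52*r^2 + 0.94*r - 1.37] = 3.84*r^3 + 3.09*r^2 + 1.04*r + 0.94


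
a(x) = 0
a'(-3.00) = 0.00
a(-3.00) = 0.00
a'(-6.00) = 0.00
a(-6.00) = 0.00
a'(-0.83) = 0.00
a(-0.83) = 0.00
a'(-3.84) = 0.00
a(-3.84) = 0.00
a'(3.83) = 0.00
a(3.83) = 0.00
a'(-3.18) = 0.00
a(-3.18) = 0.00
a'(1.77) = 0.00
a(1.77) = 0.00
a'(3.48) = 0.00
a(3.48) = 0.00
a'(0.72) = 0.00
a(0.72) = 0.00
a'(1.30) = 0.00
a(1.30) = 0.00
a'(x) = 0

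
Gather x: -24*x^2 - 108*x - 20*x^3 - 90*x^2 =-20*x^3 - 114*x^2 - 108*x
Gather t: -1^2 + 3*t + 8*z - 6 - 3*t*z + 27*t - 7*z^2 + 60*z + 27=t*(30 - 3*z) - 7*z^2 + 68*z + 20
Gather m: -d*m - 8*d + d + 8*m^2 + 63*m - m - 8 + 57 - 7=-7*d + 8*m^2 + m*(62 - d) + 42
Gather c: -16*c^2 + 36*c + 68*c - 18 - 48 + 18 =-16*c^2 + 104*c - 48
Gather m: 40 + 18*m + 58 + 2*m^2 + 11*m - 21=2*m^2 + 29*m + 77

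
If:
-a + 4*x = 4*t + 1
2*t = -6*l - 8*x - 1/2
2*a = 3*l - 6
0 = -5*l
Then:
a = -3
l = 0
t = 7/20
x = -3/20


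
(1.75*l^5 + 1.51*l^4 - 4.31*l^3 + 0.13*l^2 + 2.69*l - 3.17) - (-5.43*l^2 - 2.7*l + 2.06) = 1.75*l^5 + 1.51*l^4 - 4.31*l^3 + 5.56*l^2 + 5.39*l - 5.23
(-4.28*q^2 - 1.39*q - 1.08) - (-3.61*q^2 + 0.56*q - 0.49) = -0.67*q^2 - 1.95*q - 0.59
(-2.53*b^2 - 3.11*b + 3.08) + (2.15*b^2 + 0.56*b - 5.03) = -0.38*b^2 - 2.55*b - 1.95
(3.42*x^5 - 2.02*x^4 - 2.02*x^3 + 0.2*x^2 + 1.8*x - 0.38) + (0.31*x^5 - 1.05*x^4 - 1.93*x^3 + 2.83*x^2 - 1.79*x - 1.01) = 3.73*x^5 - 3.07*x^4 - 3.95*x^3 + 3.03*x^2 + 0.01*x - 1.39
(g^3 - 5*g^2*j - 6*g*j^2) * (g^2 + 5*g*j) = g^5 - 31*g^3*j^2 - 30*g^2*j^3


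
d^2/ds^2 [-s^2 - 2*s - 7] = -2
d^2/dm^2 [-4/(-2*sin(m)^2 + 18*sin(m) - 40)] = 2*(-4*sin(m)^4 + 27*sin(m)^3 + 5*sin(m)^2 - 234*sin(m) + 122)/(sin(m)^2 - 9*sin(m) + 20)^3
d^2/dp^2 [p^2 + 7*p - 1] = 2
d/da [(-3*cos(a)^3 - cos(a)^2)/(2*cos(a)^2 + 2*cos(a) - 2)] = (-23*cos(a)/4 + 3*cos(2*a) + 3*cos(3*a)/4 + 1)*sin(a)*cos(a)/(2*(-sin(a)^2 + cos(a))^2)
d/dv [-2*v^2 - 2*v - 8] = -4*v - 2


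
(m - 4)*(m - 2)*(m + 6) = m^3 - 28*m + 48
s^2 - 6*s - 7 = (s - 7)*(s + 1)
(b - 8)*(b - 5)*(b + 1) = b^3 - 12*b^2 + 27*b + 40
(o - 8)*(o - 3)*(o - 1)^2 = o^4 - 13*o^3 + 47*o^2 - 59*o + 24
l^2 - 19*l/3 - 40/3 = (l - 8)*(l + 5/3)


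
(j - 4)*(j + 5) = j^2 + j - 20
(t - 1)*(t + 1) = t^2 - 1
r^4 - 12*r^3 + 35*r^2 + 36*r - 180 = (r - 6)*(r - 5)*(r - 3)*(r + 2)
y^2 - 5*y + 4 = (y - 4)*(y - 1)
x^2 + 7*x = x*(x + 7)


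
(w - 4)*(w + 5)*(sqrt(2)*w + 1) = sqrt(2)*w^3 + w^2 + sqrt(2)*w^2 - 20*sqrt(2)*w + w - 20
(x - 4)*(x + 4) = x^2 - 16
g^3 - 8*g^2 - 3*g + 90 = (g - 6)*(g - 5)*(g + 3)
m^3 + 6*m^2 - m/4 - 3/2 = (m - 1/2)*(m + 1/2)*(m + 6)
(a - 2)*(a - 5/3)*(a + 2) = a^3 - 5*a^2/3 - 4*a + 20/3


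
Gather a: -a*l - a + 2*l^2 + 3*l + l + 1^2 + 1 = a*(-l - 1) + 2*l^2 + 4*l + 2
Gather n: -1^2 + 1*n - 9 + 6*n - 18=7*n - 28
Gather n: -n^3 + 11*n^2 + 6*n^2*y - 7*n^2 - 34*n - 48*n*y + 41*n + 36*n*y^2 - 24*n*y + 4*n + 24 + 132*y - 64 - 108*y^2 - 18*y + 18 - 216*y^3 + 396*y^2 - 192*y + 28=-n^3 + n^2*(6*y + 4) + n*(36*y^2 - 72*y + 11) - 216*y^3 + 288*y^2 - 78*y + 6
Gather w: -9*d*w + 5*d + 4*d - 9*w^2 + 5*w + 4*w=9*d - 9*w^2 + w*(9 - 9*d)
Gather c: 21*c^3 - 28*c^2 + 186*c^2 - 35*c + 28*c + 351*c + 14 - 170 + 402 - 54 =21*c^3 + 158*c^2 + 344*c + 192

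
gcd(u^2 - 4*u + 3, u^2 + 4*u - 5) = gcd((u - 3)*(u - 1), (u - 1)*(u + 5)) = u - 1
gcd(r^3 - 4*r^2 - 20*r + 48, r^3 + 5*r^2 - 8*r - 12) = r - 2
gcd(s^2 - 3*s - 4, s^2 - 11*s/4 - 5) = s - 4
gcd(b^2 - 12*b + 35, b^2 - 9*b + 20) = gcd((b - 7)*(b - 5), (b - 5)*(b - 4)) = b - 5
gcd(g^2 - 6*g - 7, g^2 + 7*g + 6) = g + 1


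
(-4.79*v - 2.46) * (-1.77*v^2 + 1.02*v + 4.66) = 8.4783*v^3 - 0.5316*v^2 - 24.8306*v - 11.4636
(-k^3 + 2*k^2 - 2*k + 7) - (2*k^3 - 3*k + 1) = -3*k^3 + 2*k^2 + k + 6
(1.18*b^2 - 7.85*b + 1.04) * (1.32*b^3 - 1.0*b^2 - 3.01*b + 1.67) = 1.5576*b^5 - 11.542*b^4 + 5.671*b^3 + 24.5591*b^2 - 16.2399*b + 1.7368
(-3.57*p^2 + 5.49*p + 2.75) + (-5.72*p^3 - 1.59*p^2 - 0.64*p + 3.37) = -5.72*p^3 - 5.16*p^2 + 4.85*p + 6.12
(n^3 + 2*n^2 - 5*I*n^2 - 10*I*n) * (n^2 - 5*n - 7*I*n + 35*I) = n^5 - 3*n^4 - 12*I*n^4 - 45*n^3 + 36*I*n^3 + 105*n^2 + 120*I*n^2 + 350*n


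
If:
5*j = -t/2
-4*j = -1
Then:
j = 1/4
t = -5/2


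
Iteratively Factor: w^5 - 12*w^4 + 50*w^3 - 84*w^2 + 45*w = (w - 3)*(w^4 - 9*w^3 + 23*w^2 - 15*w) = (w - 5)*(w - 3)*(w^3 - 4*w^2 + 3*w) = (w - 5)*(w - 3)^2*(w^2 - w) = (w - 5)*(w - 3)^2*(w - 1)*(w)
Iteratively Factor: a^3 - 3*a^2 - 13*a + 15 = (a - 1)*(a^2 - 2*a - 15) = (a - 1)*(a + 3)*(a - 5)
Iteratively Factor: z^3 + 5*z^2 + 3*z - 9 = (z + 3)*(z^2 + 2*z - 3) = (z + 3)^2*(z - 1)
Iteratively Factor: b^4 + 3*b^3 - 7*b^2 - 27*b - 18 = (b + 3)*(b^3 - 7*b - 6) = (b - 3)*(b + 3)*(b^2 + 3*b + 2) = (b - 3)*(b + 1)*(b + 3)*(b + 2)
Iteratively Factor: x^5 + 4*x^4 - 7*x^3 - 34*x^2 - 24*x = (x + 4)*(x^4 - 7*x^2 - 6*x) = x*(x + 4)*(x^3 - 7*x - 6) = x*(x + 2)*(x + 4)*(x^2 - 2*x - 3) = x*(x - 3)*(x + 2)*(x + 4)*(x + 1)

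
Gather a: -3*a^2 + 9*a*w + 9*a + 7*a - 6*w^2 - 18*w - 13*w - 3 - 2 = -3*a^2 + a*(9*w + 16) - 6*w^2 - 31*w - 5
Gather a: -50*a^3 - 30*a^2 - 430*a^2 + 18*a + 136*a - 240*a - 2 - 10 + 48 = -50*a^3 - 460*a^2 - 86*a + 36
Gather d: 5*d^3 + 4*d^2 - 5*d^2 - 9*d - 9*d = 5*d^3 - d^2 - 18*d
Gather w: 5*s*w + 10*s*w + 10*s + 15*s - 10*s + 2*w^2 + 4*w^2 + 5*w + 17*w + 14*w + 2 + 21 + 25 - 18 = 15*s + 6*w^2 + w*(15*s + 36) + 30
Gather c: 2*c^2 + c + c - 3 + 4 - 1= 2*c^2 + 2*c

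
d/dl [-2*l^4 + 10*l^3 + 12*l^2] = 2*l*(-4*l^2 + 15*l + 12)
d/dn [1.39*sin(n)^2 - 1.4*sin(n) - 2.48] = (2.78*sin(n) - 1.4)*cos(n)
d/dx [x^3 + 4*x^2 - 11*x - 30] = 3*x^2 + 8*x - 11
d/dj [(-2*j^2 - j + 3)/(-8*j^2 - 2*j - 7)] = (-4*j^2 + 76*j + 13)/(64*j^4 + 32*j^3 + 116*j^2 + 28*j + 49)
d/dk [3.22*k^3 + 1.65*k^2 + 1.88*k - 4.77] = 9.66*k^2 + 3.3*k + 1.88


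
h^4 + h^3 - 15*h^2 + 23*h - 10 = (h - 2)*(h - 1)^2*(h + 5)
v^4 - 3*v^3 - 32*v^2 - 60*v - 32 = (v - 8)*(v + 1)*(v + 2)^2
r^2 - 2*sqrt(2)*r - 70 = (r - 7*sqrt(2))*(r + 5*sqrt(2))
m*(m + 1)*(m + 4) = m^3 + 5*m^2 + 4*m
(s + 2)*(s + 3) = s^2 + 5*s + 6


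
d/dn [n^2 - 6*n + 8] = 2*n - 6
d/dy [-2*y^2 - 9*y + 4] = -4*y - 9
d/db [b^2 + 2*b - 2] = 2*b + 2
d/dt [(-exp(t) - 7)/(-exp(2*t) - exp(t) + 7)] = (-(exp(t) + 7)*(2*exp(t) + 1) + exp(2*t) + exp(t) - 7)*exp(t)/(exp(2*t) + exp(t) - 7)^2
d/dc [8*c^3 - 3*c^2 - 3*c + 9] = 24*c^2 - 6*c - 3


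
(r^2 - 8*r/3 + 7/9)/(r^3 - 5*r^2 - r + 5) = (r^2 - 8*r/3 + 7/9)/(r^3 - 5*r^2 - r + 5)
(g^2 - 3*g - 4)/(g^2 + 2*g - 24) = (g + 1)/(g + 6)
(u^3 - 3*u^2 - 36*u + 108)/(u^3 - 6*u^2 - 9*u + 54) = (u + 6)/(u + 3)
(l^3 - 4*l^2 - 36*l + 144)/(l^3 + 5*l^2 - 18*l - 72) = (l - 6)/(l + 3)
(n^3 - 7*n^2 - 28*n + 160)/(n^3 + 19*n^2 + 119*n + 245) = (n^2 - 12*n + 32)/(n^2 + 14*n + 49)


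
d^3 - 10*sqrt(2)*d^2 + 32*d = d*(d - 8*sqrt(2))*(d - 2*sqrt(2))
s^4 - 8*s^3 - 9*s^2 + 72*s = s*(s - 8)*(s - 3)*(s + 3)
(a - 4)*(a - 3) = a^2 - 7*a + 12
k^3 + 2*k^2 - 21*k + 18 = (k - 3)*(k - 1)*(k + 6)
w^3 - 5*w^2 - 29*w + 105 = (w - 7)*(w - 3)*(w + 5)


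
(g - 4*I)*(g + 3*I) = g^2 - I*g + 12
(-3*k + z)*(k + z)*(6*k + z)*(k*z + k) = -18*k^4*z - 18*k^4 - 15*k^3*z^2 - 15*k^3*z + 4*k^2*z^3 + 4*k^2*z^2 + k*z^4 + k*z^3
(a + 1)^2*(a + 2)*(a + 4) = a^4 + 8*a^3 + 21*a^2 + 22*a + 8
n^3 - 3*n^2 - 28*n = n*(n - 7)*(n + 4)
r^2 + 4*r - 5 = (r - 1)*(r + 5)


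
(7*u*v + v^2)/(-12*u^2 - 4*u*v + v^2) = v*(-7*u - v)/(12*u^2 + 4*u*v - v^2)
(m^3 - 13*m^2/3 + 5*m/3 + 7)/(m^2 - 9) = (3*m^2 - 4*m - 7)/(3*(m + 3))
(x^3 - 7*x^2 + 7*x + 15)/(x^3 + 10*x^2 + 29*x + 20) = (x^2 - 8*x + 15)/(x^2 + 9*x + 20)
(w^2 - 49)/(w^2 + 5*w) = (w^2 - 49)/(w*(w + 5))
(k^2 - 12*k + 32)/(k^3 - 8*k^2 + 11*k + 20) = (k - 8)/(k^2 - 4*k - 5)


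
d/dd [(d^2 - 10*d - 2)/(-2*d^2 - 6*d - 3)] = 2*(-13*d^2 - 7*d + 9)/(4*d^4 + 24*d^3 + 48*d^2 + 36*d + 9)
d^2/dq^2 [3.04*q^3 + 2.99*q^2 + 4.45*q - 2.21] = 18.24*q + 5.98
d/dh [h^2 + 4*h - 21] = 2*h + 4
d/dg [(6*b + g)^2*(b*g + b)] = b*(6*b + g)*(6*b + 3*g + 2)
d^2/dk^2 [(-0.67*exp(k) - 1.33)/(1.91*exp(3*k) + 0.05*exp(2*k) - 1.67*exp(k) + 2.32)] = (-9.776908*exp(6*k) - 43.859712*exp(5*k) - 9.94723599999999*exp(4*k) + 47.011109*exp(3*k) + 53.840949*exp(2*k) - 5.687965*exp(k) - 8.75916)*exp(k)/(6.967871*exp(9*k) + 0.547215*exp(8*k) - 18.262656*exp(7*k) + 24.433991*exp(6*k) + 17.297232*exp(5*k) - 43.964889*exp(4*k) + 25.021369*exp(3*k) + 20.218104*exp(2*k) - 26.965824*exp(k) + 12.487168)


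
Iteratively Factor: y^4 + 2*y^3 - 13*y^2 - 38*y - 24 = (y + 3)*(y^3 - y^2 - 10*y - 8) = (y - 4)*(y + 3)*(y^2 + 3*y + 2) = (y - 4)*(y + 2)*(y + 3)*(y + 1)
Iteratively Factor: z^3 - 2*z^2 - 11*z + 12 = (z - 1)*(z^2 - z - 12) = (z - 4)*(z - 1)*(z + 3)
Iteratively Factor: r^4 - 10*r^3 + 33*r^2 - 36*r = (r - 4)*(r^3 - 6*r^2 + 9*r) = (r - 4)*(r - 3)*(r^2 - 3*r) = (r - 4)*(r - 3)^2*(r)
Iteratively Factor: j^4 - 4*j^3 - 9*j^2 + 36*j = (j + 3)*(j^3 - 7*j^2 + 12*j) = j*(j + 3)*(j^2 - 7*j + 12) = j*(j - 4)*(j + 3)*(j - 3)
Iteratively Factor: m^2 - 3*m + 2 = (m - 1)*(m - 2)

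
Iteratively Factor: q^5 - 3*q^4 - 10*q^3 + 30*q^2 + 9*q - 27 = (q - 3)*(q^4 - 10*q^2 + 9) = (q - 3)^2*(q^3 + 3*q^2 - q - 3) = (q - 3)^2*(q + 1)*(q^2 + 2*q - 3) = (q - 3)^2*(q - 1)*(q + 1)*(q + 3)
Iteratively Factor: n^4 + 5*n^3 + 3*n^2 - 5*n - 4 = (n - 1)*(n^3 + 6*n^2 + 9*n + 4) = (n - 1)*(n + 4)*(n^2 + 2*n + 1) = (n - 1)*(n + 1)*(n + 4)*(n + 1)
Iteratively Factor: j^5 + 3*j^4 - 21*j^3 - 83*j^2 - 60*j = (j - 5)*(j^4 + 8*j^3 + 19*j^2 + 12*j) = (j - 5)*(j + 3)*(j^3 + 5*j^2 + 4*j) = (j - 5)*(j + 3)*(j + 4)*(j^2 + j) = j*(j - 5)*(j + 3)*(j + 4)*(j + 1)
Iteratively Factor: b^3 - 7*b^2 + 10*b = (b - 5)*(b^2 - 2*b) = (b - 5)*(b - 2)*(b)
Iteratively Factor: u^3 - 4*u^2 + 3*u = (u)*(u^2 - 4*u + 3) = u*(u - 3)*(u - 1)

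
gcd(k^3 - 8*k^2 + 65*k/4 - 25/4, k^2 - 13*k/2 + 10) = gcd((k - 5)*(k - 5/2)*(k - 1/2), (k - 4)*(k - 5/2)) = k - 5/2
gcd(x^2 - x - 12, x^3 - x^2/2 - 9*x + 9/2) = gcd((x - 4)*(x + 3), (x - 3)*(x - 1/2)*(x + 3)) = x + 3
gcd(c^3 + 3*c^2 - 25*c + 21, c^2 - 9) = c - 3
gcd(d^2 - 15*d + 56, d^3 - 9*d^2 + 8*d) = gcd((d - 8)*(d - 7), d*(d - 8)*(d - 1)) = d - 8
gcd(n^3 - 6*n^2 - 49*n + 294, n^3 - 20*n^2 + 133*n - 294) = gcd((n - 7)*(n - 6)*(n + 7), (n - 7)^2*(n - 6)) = n^2 - 13*n + 42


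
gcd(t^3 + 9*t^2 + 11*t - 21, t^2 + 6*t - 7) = t^2 + 6*t - 7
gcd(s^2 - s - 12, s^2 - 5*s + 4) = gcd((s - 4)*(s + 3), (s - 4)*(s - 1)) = s - 4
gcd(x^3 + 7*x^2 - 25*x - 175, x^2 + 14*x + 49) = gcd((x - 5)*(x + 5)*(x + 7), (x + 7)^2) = x + 7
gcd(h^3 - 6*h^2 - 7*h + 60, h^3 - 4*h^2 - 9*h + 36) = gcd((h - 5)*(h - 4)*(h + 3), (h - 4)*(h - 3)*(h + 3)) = h^2 - h - 12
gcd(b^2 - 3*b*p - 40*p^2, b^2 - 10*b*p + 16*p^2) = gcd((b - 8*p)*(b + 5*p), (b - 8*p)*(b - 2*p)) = -b + 8*p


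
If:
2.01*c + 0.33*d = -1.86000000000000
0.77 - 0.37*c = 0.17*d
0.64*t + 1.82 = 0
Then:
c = -2.60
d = 10.18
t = -2.84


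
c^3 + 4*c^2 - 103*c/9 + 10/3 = (c - 5/3)*(c - 1/3)*(c + 6)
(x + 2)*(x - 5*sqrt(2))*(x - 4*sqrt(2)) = x^3 - 9*sqrt(2)*x^2 + 2*x^2 - 18*sqrt(2)*x + 40*x + 80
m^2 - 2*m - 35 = (m - 7)*(m + 5)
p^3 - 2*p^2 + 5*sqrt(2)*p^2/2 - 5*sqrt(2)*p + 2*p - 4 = (p - 2)*(p + sqrt(2)/2)*(p + 2*sqrt(2))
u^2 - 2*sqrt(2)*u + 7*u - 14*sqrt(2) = (u + 7)*(u - 2*sqrt(2))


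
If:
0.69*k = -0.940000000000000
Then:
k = -1.36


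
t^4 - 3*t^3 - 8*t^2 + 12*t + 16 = (t - 4)*(t - 2)*(t + 1)*(t + 2)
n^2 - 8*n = n*(n - 8)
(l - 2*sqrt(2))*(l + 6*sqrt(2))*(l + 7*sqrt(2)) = l^3 + 11*sqrt(2)*l^2 + 32*l - 168*sqrt(2)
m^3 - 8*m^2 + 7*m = m*(m - 7)*(m - 1)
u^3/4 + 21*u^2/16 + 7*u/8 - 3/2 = (u/4 + 1)*(u - 3/4)*(u + 2)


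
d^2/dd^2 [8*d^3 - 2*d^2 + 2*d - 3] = 48*d - 4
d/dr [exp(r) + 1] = exp(r)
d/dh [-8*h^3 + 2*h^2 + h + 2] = -24*h^2 + 4*h + 1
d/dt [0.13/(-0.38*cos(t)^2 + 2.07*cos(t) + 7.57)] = (0.2691 - 0.0988*cos(t))*sin(t)/(-0.38*cos(t)^2 + 2.07*cos(t) + 7.57)^2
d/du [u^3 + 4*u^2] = u*(3*u + 8)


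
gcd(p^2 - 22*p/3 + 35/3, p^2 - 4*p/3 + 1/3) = 1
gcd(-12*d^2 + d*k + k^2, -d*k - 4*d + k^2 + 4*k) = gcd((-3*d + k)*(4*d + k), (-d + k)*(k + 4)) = 1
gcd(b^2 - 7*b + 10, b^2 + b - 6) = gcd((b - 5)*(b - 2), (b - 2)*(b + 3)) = b - 2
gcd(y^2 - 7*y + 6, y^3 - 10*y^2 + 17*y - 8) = y - 1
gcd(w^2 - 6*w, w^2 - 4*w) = w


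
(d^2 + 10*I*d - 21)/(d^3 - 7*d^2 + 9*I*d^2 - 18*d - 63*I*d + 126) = (d + 7*I)/(d^2 + d*(-7 + 6*I) - 42*I)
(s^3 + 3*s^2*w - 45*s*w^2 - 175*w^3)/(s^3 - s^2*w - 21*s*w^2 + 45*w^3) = (s^2 - 2*s*w - 35*w^2)/(s^2 - 6*s*w + 9*w^2)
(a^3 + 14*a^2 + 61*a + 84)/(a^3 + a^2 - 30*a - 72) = (a + 7)/(a - 6)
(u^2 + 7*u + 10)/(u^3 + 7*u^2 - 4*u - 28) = (u + 5)/(u^2 + 5*u - 14)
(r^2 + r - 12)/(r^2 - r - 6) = (r + 4)/(r + 2)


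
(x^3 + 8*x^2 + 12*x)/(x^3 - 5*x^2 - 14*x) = (x + 6)/(x - 7)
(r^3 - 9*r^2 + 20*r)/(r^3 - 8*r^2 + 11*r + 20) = r/(r + 1)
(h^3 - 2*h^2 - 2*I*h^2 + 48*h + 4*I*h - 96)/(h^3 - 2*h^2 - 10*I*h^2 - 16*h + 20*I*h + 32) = (h + 6*I)/(h - 2*I)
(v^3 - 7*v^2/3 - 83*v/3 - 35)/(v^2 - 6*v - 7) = (v^2 + 14*v/3 + 5)/(v + 1)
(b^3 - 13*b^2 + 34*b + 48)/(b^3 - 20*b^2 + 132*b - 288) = (b + 1)/(b - 6)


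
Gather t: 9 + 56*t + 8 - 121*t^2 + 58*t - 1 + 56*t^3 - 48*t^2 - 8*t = 56*t^3 - 169*t^2 + 106*t + 16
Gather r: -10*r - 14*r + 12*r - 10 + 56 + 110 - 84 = 72 - 12*r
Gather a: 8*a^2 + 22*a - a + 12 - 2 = 8*a^2 + 21*a + 10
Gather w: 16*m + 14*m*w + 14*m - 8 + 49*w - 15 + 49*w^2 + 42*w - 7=30*m + 49*w^2 + w*(14*m + 91) - 30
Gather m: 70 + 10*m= 10*m + 70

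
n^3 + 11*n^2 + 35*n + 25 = (n + 1)*(n + 5)^2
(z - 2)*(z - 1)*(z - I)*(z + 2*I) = z^4 - 3*z^3 + I*z^3 + 4*z^2 - 3*I*z^2 - 6*z + 2*I*z + 4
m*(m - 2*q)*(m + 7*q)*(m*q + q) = m^4*q + 5*m^3*q^2 + m^3*q - 14*m^2*q^3 + 5*m^2*q^2 - 14*m*q^3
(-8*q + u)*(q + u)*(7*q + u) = -56*q^3 - 57*q^2*u + u^3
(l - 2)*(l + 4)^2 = l^3 + 6*l^2 - 32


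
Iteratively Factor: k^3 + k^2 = (k)*(k^2 + k) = k*(k + 1)*(k)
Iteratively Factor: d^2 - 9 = (d - 3)*(d + 3)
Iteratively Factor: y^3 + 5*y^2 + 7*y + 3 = (y + 1)*(y^2 + 4*y + 3) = (y + 1)^2*(y + 3)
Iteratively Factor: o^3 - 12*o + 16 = (o - 2)*(o^2 + 2*o - 8) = (o - 2)*(o + 4)*(o - 2)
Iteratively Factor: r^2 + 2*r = (r + 2)*(r)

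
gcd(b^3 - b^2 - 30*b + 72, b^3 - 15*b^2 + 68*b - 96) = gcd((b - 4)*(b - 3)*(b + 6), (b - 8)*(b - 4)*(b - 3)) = b^2 - 7*b + 12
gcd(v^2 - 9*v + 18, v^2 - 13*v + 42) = v - 6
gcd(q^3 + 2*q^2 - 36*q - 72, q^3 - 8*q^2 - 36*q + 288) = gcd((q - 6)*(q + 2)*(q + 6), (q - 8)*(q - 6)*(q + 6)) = q^2 - 36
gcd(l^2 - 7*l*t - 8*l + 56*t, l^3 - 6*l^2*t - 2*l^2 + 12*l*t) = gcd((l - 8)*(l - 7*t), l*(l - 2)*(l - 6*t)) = 1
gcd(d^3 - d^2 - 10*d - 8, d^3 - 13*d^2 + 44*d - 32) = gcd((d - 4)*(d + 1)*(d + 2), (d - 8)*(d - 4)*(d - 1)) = d - 4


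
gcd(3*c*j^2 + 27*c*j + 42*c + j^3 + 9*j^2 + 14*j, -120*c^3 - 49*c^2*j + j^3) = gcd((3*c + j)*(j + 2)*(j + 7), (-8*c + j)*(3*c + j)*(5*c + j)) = 3*c + j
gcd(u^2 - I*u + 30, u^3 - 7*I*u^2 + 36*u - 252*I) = u - 6*I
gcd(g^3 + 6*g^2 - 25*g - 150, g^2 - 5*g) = g - 5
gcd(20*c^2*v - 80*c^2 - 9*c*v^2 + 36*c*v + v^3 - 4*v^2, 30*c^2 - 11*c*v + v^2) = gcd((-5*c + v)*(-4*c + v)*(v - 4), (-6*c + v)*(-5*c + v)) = -5*c + v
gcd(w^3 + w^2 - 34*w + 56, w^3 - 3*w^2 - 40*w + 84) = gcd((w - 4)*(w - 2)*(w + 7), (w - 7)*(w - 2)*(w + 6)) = w - 2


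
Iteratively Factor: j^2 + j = (j + 1)*(j)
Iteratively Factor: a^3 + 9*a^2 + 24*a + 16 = (a + 4)*(a^2 + 5*a + 4) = (a + 4)^2*(a + 1)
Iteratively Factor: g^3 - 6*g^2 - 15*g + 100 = (g - 5)*(g^2 - g - 20) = (g - 5)^2*(g + 4)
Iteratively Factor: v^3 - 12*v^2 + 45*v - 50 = (v - 2)*(v^2 - 10*v + 25) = (v - 5)*(v - 2)*(v - 5)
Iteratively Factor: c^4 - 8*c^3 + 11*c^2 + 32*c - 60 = (c - 2)*(c^3 - 6*c^2 - c + 30) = (c - 5)*(c - 2)*(c^2 - c - 6) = (c - 5)*(c - 3)*(c - 2)*(c + 2)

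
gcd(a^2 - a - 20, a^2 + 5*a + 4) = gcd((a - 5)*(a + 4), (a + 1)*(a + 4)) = a + 4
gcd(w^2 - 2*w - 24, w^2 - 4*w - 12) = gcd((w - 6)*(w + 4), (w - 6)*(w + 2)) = w - 6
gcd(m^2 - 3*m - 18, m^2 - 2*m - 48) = 1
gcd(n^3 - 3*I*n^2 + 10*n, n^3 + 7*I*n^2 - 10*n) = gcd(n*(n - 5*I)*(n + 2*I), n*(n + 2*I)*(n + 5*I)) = n^2 + 2*I*n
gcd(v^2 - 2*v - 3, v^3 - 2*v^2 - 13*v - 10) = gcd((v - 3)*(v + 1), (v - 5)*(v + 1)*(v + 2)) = v + 1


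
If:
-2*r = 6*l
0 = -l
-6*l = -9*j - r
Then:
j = 0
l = 0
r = 0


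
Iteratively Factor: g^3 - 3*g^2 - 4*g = (g)*(g^2 - 3*g - 4) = g*(g + 1)*(g - 4)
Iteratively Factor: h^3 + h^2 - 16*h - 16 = (h + 4)*(h^2 - 3*h - 4) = (h - 4)*(h + 4)*(h + 1)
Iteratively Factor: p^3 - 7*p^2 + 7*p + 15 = (p - 5)*(p^2 - 2*p - 3) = (p - 5)*(p + 1)*(p - 3)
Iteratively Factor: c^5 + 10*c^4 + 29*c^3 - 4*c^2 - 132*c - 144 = (c + 2)*(c^4 + 8*c^3 + 13*c^2 - 30*c - 72) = (c + 2)*(c + 3)*(c^3 + 5*c^2 - 2*c - 24) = (c + 2)*(c + 3)*(c + 4)*(c^2 + c - 6) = (c + 2)*(c + 3)^2*(c + 4)*(c - 2)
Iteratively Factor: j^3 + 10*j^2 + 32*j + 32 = (j + 2)*(j^2 + 8*j + 16) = (j + 2)*(j + 4)*(j + 4)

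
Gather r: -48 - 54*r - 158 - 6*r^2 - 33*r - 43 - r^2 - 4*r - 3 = -7*r^2 - 91*r - 252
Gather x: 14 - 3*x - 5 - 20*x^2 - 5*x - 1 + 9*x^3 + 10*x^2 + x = 9*x^3 - 10*x^2 - 7*x + 8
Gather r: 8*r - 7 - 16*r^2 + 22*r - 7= -16*r^2 + 30*r - 14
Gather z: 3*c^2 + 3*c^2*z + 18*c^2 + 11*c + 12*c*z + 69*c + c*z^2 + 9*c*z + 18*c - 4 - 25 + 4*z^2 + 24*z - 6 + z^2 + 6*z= 21*c^2 + 98*c + z^2*(c + 5) + z*(3*c^2 + 21*c + 30) - 35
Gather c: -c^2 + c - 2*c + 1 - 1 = -c^2 - c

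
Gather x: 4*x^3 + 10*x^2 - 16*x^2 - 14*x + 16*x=4*x^3 - 6*x^2 + 2*x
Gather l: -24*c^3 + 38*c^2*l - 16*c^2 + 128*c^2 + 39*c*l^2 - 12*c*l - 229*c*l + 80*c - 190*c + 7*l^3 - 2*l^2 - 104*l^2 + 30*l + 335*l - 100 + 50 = -24*c^3 + 112*c^2 - 110*c + 7*l^3 + l^2*(39*c - 106) + l*(38*c^2 - 241*c + 365) - 50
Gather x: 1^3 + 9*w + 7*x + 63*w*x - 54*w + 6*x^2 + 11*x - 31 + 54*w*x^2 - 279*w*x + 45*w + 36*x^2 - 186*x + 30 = x^2*(54*w + 42) + x*(-216*w - 168)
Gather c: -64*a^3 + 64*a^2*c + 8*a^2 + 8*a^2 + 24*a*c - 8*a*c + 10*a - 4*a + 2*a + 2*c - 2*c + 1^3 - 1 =-64*a^3 + 16*a^2 + 8*a + c*(64*a^2 + 16*a)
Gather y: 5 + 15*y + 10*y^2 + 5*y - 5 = 10*y^2 + 20*y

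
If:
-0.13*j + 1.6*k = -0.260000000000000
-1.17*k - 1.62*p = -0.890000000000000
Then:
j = 11.362261669954 - 17.0414201183432*p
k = 0.760683760683761 - 1.38461538461538*p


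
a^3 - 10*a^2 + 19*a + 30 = (a - 6)*(a - 5)*(a + 1)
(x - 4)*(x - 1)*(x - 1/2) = x^3 - 11*x^2/2 + 13*x/2 - 2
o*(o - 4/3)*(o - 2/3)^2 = o^4 - 8*o^3/3 + 20*o^2/9 - 16*o/27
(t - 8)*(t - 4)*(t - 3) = t^3 - 15*t^2 + 68*t - 96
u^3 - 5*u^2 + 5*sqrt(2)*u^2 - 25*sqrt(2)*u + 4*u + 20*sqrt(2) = (u - 4)*(u - 1)*(u + 5*sqrt(2))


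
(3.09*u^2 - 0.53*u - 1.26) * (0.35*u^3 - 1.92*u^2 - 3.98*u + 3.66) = 1.0815*u^5 - 6.1183*u^4 - 11.7216*u^3 + 15.838*u^2 + 3.075*u - 4.6116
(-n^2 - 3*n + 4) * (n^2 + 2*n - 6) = -n^4 - 5*n^3 + 4*n^2 + 26*n - 24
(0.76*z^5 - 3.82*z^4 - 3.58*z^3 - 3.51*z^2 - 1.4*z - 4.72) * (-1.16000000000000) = -0.8816*z^5 + 4.4312*z^4 + 4.1528*z^3 + 4.0716*z^2 + 1.624*z + 5.4752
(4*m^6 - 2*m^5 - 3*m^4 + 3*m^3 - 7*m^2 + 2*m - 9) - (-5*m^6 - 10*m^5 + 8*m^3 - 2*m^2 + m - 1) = 9*m^6 + 8*m^5 - 3*m^4 - 5*m^3 - 5*m^2 + m - 8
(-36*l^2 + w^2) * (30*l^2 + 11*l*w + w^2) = -1080*l^4 - 396*l^3*w - 6*l^2*w^2 + 11*l*w^3 + w^4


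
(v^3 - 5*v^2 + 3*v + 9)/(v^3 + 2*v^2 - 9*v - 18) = (v^2 - 2*v - 3)/(v^2 + 5*v + 6)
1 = 1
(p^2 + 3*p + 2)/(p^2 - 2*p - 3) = (p + 2)/(p - 3)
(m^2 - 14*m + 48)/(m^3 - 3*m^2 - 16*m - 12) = (m - 8)/(m^2 + 3*m + 2)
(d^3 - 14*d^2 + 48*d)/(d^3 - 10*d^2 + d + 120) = d*(d - 6)/(d^2 - 2*d - 15)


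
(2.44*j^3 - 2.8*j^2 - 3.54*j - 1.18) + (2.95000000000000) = 2.44*j^3 - 2.8*j^2 - 3.54*j + 1.77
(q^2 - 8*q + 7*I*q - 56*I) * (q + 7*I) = q^3 - 8*q^2 + 14*I*q^2 - 49*q - 112*I*q + 392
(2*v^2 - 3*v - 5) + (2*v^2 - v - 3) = 4*v^2 - 4*v - 8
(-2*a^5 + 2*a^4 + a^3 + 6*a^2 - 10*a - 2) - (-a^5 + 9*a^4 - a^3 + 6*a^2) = -a^5 - 7*a^4 + 2*a^3 - 10*a - 2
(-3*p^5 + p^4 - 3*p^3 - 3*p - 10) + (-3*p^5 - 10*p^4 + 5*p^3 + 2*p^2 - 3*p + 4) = -6*p^5 - 9*p^4 + 2*p^3 + 2*p^2 - 6*p - 6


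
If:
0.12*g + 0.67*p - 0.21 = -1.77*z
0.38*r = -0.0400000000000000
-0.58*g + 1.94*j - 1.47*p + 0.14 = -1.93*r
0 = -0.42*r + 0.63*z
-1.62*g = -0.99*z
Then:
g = -0.04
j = 0.40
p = 0.51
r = -0.11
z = -0.07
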